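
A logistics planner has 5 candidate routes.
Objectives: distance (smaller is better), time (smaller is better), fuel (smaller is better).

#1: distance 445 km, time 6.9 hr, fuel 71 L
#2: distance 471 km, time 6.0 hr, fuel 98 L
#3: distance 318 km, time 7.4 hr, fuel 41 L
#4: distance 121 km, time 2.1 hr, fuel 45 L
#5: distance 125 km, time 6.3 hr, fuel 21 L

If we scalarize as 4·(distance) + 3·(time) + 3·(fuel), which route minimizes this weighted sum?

#5

#1: 4·445 + 3·6.9 + 3·71 = 2013.7
#2: 4·471 + 3·6.0 + 3·98 = 2196.0
#3: 4·318 + 3·7.4 + 3·41 = 1417.2
#4: 4·121 + 3·2.1 + 3·45 = 625.3
#5: 4·125 + 3·6.3 + 3·21 = 581.9
Lowest: #5 at 581.9.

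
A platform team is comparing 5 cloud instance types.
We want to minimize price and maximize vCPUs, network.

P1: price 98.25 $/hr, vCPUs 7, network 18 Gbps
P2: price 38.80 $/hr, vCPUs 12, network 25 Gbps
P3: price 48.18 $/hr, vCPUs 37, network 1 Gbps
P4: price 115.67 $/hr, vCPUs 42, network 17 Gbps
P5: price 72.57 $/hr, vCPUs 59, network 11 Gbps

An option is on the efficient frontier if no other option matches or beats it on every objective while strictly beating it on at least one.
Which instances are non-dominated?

P2, P3, P4, P5

P1: dominated by P2 (price 38.80≤98.25, vCPUs 12≥7, network 25≥18).
P2: not dominated (best price).
P3: not dominated.
P4: not dominated.
P5: not dominated (best vCPUs).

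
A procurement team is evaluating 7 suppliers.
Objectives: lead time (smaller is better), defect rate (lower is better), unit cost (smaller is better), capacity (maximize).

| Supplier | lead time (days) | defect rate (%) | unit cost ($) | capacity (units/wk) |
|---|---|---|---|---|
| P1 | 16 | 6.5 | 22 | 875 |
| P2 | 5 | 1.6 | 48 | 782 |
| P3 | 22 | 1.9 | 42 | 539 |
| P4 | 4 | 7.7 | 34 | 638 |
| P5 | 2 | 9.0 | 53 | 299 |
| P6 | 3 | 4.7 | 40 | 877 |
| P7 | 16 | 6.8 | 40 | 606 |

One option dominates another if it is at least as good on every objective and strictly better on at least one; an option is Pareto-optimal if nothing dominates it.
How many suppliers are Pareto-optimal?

P1: not dominated (best unit cost).
P2: not dominated (best defect rate).
P3: not dominated.
P4: not dominated.
P5: not dominated (best lead time).
P6: not dominated (best capacity).
P7: dominated by P1 (lead time 16≤16, defect rate 6.5≤6.8, unit cost 22≤40, capacity 875≥606).
Pareto-optimal: P1, P2, P3, P4, P5, P6 → 6.

6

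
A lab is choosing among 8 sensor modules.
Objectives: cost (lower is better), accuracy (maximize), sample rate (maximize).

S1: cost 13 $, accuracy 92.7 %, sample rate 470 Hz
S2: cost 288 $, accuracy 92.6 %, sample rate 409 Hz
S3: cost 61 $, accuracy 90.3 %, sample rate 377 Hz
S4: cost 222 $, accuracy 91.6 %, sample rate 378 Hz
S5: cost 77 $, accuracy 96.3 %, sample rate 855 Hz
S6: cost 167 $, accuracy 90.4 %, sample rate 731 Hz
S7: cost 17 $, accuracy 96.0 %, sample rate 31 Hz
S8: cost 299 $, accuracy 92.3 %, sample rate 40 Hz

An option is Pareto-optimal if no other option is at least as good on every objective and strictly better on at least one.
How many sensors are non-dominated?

S1: not dominated (best cost).
S2: dominated by S1 (cost 13≤288, accuracy 92.7≥92.6, sample rate 470≥409).
S3: dominated by S1 (cost 13≤61, accuracy 92.7≥90.3, sample rate 470≥377).
S4: dominated by S1 (cost 13≤222, accuracy 92.7≥91.6, sample rate 470≥378).
S5: not dominated (best accuracy).
S6: dominated by S5 (cost 77≤167, accuracy 96.3≥90.4, sample rate 855≥731).
S7: not dominated.
S8: dominated by S1 (cost 13≤299, accuracy 92.7≥92.3, sample rate 470≥40).
Pareto-optimal: S1, S5, S7 → 3.

3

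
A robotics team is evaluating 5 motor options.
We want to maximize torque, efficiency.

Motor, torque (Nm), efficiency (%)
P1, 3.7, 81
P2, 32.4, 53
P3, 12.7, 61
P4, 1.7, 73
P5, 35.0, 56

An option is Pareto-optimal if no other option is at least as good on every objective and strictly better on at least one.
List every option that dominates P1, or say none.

P2: worse on efficiency (53 vs 81).
P3: worse on efficiency (61 vs 81).
P4: worse on torque (1.7 vs 3.7).
P5: worse on efficiency (56 vs 81).
No option dominates P1.

none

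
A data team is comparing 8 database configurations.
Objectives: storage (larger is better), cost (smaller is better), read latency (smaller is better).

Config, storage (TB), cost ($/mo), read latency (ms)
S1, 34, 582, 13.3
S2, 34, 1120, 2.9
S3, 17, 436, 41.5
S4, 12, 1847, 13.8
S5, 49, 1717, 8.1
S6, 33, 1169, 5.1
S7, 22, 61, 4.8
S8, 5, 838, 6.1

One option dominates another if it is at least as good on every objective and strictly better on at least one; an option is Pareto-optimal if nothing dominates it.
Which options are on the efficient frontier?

S1: not dominated.
S2: not dominated (best read latency).
S3: dominated by S7 (storage 22≥17, cost 61≤436, read latency 4.8≤41.5).
S4: dominated by S1 (storage 34≥12, cost 582≤1847, read latency 13.3≤13.8).
S5: not dominated (best storage).
S6: dominated by S2 (storage 34≥33, cost 1120≤1169, read latency 2.9≤5.1).
S7: not dominated (best cost).
S8: dominated by S7 (storage 22≥5, cost 61≤838, read latency 4.8≤6.1).

S1, S2, S5, S7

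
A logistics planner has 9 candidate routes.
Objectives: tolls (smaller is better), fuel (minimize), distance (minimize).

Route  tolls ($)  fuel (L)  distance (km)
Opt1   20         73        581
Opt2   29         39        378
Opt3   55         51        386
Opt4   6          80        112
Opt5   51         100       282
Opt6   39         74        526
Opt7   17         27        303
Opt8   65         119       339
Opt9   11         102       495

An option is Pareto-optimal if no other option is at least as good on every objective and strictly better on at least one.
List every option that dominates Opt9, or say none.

Opt4: tolls 6≤11, fuel 80≤102, distance 112≤495 — dominates Opt9.
Others (Opt1, Opt2, Opt3, Opt5, Opt6, Opt7, Opt8) are each worse than Opt9 on at least one objective.

Opt4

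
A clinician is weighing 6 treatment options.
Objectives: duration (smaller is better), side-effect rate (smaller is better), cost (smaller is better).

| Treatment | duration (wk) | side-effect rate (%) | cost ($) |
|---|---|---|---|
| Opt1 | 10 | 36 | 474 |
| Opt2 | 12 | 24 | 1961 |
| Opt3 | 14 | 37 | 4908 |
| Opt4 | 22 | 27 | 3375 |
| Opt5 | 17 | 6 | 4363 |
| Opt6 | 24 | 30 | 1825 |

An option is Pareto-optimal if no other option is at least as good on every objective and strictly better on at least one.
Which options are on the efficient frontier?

Opt1: not dominated (best duration).
Opt2: not dominated.
Opt3: dominated by Opt1 (duration 10≤14, side-effect rate 36≤37, cost 474≤4908).
Opt4: dominated by Opt2 (duration 12≤22, side-effect rate 24≤27, cost 1961≤3375).
Opt5: not dominated (best side-effect rate).
Opt6: not dominated.

Opt1, Opt2, Opt5, Opt6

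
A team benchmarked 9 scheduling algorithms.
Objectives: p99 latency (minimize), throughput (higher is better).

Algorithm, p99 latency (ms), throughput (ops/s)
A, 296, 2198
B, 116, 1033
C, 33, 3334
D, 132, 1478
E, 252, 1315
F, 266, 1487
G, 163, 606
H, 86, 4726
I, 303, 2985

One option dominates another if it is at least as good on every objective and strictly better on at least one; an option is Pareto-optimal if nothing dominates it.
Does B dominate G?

Yes

B vs G: p99 latency 116≤163, throughput 1033≥606 — B is at least as good on every objective with at least one strict improvement.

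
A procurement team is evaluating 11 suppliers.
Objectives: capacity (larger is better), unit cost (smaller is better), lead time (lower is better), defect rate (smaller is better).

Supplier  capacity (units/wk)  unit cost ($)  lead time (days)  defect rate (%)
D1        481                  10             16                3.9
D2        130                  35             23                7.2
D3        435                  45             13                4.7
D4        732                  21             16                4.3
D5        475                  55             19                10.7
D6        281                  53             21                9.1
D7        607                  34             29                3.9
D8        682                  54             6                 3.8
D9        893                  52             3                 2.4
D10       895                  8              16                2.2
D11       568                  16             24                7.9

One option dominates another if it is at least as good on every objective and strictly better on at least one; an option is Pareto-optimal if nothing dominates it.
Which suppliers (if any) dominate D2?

D1: capacity 481≥130, unit cost 10≤35, lead time 16≤23, defect rate 3.9≤7.2 — dominates D2.
D4: capacity 732≥130, unit cost 21≤35, lead time 16≤23, defect rate 4.3≤7.2 — dominates D2.
D10: capacity 895≥130, unit cost 8≤35, lead time 16≤23, defect rate 2.2≤7.2 — dominates D2.
Others (D3, D5, D6, D7, D8, D9, D11) are each worse than D2 on at least one objective.

D1, D4, D10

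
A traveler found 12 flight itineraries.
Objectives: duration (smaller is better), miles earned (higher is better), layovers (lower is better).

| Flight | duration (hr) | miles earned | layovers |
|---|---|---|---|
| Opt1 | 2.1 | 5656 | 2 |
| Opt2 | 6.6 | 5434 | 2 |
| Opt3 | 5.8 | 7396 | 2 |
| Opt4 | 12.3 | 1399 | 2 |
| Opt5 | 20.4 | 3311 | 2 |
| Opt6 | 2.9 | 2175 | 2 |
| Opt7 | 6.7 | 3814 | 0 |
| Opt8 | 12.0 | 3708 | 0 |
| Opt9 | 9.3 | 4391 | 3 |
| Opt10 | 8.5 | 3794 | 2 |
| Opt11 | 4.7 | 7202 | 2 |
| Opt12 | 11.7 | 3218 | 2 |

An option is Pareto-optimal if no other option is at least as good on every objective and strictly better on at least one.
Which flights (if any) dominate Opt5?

Opt1: duration 2.1≤20.4, miles earned 5656≥3311, layovers 2≤2 — dominates Opt5.
Opt2: duration 6.6≤20.4, miles earned 5434≥3311, layovers 2≤2 — dominates Opt5.
Opt3: duration 5.8≤20.4, miles earned 7396≥3311, layovers 2≤2 — dominates Opt5.
Opt7: duration 6.7≤20.4, miles earned 3814≥3311, layovers 0≤2 — dominates Opt5.
Opt8: duration 12.0≤20.4, miles earned 3708≥3311, layovers 0≤2 — dominates Opt5.
Opt10: duration 8.5≤20.4, miles earned 3794≥3311, layovers 2≤2 — dominates Opt5.
Opt11: duration 4.7≤20.4, miles earned 7202≥3311, layovers 2≤2 — dominates Opt5.
Others (Opt4, Opt6, Opt9, Opt12) are each worse than Opt5 on at least one objective.

Opt1, Opt2, Opt3, Opt7, Opt8, Opt10, Opt11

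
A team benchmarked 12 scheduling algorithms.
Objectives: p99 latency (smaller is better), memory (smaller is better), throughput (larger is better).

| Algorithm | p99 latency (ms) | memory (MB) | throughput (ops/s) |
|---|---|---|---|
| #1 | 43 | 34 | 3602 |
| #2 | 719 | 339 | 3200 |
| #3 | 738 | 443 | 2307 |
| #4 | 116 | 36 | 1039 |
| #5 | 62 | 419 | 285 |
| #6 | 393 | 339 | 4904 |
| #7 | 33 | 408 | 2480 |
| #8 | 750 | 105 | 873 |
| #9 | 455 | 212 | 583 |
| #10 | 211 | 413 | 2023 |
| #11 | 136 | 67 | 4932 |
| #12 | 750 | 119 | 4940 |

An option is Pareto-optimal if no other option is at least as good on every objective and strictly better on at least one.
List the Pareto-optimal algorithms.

#1, #7, #11, #12

#1: not dominated (best memory).
#2: dominated by #1 (p99 latency 43≤719, memory 34≤339, throughput 3602≥3200).
#3: dominated by #1 (p99 latency 43≤738, memory 34≤443, throughput 3602≥2307).
#4: dominated by #1 (p99 latency 43≤116, memory 34≤36, throughput 3602≥1039).
#5: dominated by #1 (p99 latency 43≤62, memory 34≤419, throughput 3602≥285).
#6: dominated by #11 (p99 latency 136≤393, memory 67≤339, throughput 4932≥4904).
#7: not dominated (best p99 latency).
#8: dominated by #1 (p99 latency 43≤750, memory 34≤105, throughput 3602≥873).
#9: dominated by #1 (p99 latency 43≤455, memory 34≤212, throughput 3602≥583).
#10: dominated by #1 (p99 latency 43≤211, memory 34≤413, throughput 3602≥2023).
#11: not dominated.
#12: not dominated (best throughput).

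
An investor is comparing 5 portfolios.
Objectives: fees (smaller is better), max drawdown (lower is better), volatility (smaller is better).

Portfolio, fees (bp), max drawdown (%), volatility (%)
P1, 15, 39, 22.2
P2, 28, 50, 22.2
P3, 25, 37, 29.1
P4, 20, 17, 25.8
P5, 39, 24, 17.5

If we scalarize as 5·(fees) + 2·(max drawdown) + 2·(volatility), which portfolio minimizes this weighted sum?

P4

P1: 5·15 + 2·39 + 2·22.2 = 197.4
P2: 5·28 + 2·50 + 2·22.2 = 284.4
P3: 5·25 + 2·37 + 2·29.1 = 257.2
P4: 5·20 + 2·17 + 2·25.8 = 185.6
P5: 5·39 + 2·24 + 2·17.5 = 278.0
Lowest: P4 at 185.6.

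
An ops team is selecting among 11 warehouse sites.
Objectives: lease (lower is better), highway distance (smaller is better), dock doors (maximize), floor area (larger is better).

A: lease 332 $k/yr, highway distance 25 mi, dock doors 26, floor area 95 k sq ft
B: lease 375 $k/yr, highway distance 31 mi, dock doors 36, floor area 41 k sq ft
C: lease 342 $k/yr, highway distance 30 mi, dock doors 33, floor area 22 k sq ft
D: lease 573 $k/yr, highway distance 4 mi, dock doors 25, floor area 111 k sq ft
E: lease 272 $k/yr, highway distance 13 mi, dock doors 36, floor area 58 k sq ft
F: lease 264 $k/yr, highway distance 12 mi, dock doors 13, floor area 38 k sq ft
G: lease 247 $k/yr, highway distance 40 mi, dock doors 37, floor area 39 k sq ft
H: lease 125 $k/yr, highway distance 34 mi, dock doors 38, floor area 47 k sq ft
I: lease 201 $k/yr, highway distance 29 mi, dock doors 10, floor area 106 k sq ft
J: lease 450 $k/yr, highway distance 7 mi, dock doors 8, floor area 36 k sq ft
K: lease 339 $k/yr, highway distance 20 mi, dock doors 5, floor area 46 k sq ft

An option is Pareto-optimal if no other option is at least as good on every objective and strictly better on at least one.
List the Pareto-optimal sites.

A: not dominated.
B: dominated by E (lease 272≤375, highway distance 13≤31, dock doors 36≥36, floor area 58≥41).
C: dominated by E (lease 272≤342, highway distance 13≤30, dock doors 36≥33, floor area 58≥22).
D: not dominated (best highway distance).
E: not dominated.
F: not dominated.
G: dominated by H (lease 125≤247, highway distance 34≤40, dock doors 38≥37, floor area 47≥39).
H: not dominated (best lease).
I: not dominated.
J: not dominated.
K: dominated by E (lease 272≤339, highway distance 13≤20, dock doors 36≥5, floor area 58≥46).

A, D, E, F, H, I, J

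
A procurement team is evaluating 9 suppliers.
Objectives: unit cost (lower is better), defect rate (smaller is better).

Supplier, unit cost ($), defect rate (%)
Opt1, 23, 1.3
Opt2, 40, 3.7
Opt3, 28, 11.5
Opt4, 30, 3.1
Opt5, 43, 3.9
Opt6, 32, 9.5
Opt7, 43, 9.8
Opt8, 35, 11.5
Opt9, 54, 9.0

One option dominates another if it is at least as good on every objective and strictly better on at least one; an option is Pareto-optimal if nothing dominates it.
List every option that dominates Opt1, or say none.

none

Opt2: worse on unit cost (40 vs 23).
Opt3: worse on unit cost (28 vs 23).
Opt4: worse on unit cost (30 vs 23).
Opt5: worse on unit cost (43 vs 23).
Opt6: worse on unit cost (32 vs 23).
Opt7: worse on unit cost (43 vs 23).
Opt8: worse on unit cost (35 vs 23).
Opt9: worse on unit cost (54 vs 23).
No option dominates Opt1.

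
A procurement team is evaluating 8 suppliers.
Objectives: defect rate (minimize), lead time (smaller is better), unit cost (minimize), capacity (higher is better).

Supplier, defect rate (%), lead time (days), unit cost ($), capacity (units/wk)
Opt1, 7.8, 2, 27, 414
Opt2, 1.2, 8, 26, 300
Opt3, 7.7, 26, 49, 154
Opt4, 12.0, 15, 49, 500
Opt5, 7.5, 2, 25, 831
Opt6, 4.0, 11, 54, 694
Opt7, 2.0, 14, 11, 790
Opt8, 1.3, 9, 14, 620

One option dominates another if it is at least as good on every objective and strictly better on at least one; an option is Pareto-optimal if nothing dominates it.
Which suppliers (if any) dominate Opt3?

Opt2: defect rate 1.2≤7.7, lead time 8≤26, unit cost 26≤49, capacity 300≥154 — dominates Opt3.
Opt5: defect rate 7.5≤7.7, lead time 2≤26, unit cost 25≤49, capacity 831≥154 — dominates Opt3.
Opt7: defect rate 2.0≤7.7, lead time 14≤26, unit cost 11≤49, capacity 790≥154 — dominates Opt3.
Opt8: defect rate 1.3≤7.7, lead time 9≤26, unit cost 14≤49, capacity 620≥154 — dominates Opt3.
Others (Opt1, Opt4, Opt6) are each worse than Opt3 on at least one objective.

Opt2, Opt5, Opt7, Opt8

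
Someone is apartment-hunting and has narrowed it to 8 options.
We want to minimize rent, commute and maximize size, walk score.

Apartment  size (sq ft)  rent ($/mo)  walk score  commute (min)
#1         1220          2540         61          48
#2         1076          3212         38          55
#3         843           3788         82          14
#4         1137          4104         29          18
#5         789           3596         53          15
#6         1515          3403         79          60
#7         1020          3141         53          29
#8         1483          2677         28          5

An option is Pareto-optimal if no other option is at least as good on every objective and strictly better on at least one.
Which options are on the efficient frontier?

#1: not dominated (best rent).
#2: dominated by #1 (size 1220≥1076, rent 2540≤3212, walk score 61≥38, commute 48≤55).
#3: not dominated (best walk score).
#4: not dominated.
#5: not dominated.
#6: not dominated (best size).
#7: not dominated.
#8: not dominated (best commute).

#1, #3, #4, #5, #6, #7, #8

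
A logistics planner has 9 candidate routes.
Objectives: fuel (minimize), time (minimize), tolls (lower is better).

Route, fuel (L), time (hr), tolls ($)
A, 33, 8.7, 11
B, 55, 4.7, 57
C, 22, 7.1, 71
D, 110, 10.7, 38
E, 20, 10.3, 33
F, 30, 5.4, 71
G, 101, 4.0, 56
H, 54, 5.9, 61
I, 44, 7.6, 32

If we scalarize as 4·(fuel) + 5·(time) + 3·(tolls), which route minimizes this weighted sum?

A

A: 4·33 + 5·8.7 + 3·11 = 208.5
B: 4·55 + 5·4.7 + 3·57 = 414.5
C: 4·22 + 5·7.1 + 3·71 = 336.5
D: 4·110 + 5·10.7 + 3·38 = 607.5
E: 4·20 + 5·10.3 + 3·33 = 230.5
F: 4·30 + 5·5.4 + 3·71 = 360.0
G: 4·101 + 5·4.0 + 3·56 = 592.0
H: 4·54 + 5·5.9 + 3·61 = 428.5
I: 4·44 + 5·7.6 + 3·32 = 310.0
Lowest: A at 208.5.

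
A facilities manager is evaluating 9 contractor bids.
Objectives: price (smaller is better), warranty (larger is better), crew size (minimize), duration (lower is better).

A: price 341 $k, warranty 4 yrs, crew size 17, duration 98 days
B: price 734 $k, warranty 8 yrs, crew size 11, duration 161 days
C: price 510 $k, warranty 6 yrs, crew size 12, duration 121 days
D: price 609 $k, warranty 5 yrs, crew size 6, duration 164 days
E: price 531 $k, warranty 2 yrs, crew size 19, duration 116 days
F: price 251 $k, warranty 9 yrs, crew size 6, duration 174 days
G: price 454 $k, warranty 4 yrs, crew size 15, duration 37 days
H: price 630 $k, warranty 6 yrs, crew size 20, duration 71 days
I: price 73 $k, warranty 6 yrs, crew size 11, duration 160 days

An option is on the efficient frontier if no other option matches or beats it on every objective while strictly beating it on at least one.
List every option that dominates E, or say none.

A: price 341≤531, warranty 4≥2, crew size 17≤19, duration 98≤116 — dominates E.
G: price 454≤531, warranty 4≥2, crew size 15≤19, duration 37≤116 — dominates E.
Others (B, C, D, F, H, I) are each worse than E on at least one objective.

A, G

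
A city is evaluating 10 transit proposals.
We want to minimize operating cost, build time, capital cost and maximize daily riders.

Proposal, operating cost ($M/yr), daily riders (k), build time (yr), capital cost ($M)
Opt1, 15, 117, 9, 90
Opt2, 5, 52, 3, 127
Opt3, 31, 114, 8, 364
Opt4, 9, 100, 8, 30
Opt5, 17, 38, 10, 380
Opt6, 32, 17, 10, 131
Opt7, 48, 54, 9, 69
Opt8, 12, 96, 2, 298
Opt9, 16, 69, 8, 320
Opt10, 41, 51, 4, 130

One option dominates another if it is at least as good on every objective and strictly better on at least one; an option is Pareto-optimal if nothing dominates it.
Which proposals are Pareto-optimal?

Opt1, Opt2, Opt3, Opt4, Opt8

Opt1: not dominated (best daily riders).
Opt2: not dominated (best operating cost).
Opt3: not dominated.
Opt4: not dominated (best capital cost).
Opt5: dominated by Opt1 (operating cost 15≤17, daily riders 117≥38, build time 9≤10, capital cost 90≤380).
Opt6: dominated by Opt1 (operating cost 15≤32, daily riders 117≥17, build time 9≤10, capital cost 90≤131).
Opt7: dominated by Opt4 (operating cost 9≤48, daily riders 100≥54, build time 8≤9, capital cost 30≤69).
Opt8: not dominated (best build time).
Opt9: dominated by Opt4 (operating cost 9≤16, daily riders 100≥69, build time 8≤8, capital cost 30≤320).
Opt10: dominated by Opt2 (operating cost 5≤41, daily riders 52≥51, build time 3≤4, capital cost 127≤130).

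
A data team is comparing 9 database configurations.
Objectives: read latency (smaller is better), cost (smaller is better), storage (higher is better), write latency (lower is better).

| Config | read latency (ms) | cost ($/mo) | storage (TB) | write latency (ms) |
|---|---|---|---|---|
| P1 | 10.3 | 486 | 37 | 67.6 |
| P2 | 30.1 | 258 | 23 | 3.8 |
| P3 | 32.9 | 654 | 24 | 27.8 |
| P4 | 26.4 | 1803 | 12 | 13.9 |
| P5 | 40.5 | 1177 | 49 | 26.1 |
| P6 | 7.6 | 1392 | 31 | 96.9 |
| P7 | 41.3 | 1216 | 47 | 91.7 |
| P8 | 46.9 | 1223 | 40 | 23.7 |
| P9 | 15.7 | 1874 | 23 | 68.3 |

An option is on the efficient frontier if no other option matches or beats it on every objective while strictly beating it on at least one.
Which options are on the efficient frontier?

P1, P2, P3, P4, P5, P6, P8

P1: not dominated.
P2: not dominated (best cost).
P3: not dominated.
P4: not dominated.
P5: not dominated (best storage).
P6: not dominated (best read latency).
P7: dominated by P5 (read latency 40.5≤41.3, cost 1177≤1216, storage 49≥47, write latency 26.1≤91.7).
P8: not dominated.
P9: dominated by P1 (read latency 10.3≤15.7, cost 486≤1874, storage 37≥23, write latency 67.6≤68.3).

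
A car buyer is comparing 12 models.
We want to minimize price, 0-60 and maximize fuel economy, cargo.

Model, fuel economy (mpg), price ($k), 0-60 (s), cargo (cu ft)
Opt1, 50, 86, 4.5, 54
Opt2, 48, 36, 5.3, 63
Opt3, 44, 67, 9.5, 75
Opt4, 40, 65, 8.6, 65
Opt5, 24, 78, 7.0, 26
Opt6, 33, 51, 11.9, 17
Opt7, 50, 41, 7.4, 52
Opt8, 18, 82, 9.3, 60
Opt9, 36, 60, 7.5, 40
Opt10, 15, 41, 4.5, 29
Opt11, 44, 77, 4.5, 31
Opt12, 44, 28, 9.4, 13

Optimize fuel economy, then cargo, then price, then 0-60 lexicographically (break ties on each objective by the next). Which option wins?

Opt1

First maximize fuel economy: best is 50, kept {Opt1, Opt7}.
Then maximize cargo: best is 54, kept {Opt1}.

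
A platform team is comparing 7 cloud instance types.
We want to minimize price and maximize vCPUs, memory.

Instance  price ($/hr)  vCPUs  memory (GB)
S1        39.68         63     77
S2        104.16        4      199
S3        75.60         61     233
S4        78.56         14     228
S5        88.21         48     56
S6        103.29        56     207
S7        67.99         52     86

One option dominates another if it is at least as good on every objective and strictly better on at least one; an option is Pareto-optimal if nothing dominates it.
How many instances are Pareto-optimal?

S1: not dominated (best price).
S2: dominated by S3 (price 75.60≤104.16, vCPUs 61≥4, memory 233≥199).
S3: not dominated (best memory).
S4: dominated by S3 (price 75.60≤78.56, vCPUs 61≥14, memory 233≥228).
S5: dominated by S1 (price 39.68≤88.21, vCPUs 63≥48, memory 77≥56).
S6: dominated by S3 (price 75.60≤103.29, vCPUs 61≥56, memory 233≥207).
S7: not dominated.
Pareto-optimal: S1, S3, S7 → 3.

3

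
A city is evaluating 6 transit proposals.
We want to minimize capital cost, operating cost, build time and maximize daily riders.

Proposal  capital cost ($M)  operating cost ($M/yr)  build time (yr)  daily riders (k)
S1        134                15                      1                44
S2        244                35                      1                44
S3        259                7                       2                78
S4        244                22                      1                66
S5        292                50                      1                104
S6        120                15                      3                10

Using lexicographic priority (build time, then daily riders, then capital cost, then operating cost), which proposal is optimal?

S5

First minimize build time: best is 1, kept {S1, S2, S4, S5}.
Then maximize daily riders: best is 104, kept {S5}.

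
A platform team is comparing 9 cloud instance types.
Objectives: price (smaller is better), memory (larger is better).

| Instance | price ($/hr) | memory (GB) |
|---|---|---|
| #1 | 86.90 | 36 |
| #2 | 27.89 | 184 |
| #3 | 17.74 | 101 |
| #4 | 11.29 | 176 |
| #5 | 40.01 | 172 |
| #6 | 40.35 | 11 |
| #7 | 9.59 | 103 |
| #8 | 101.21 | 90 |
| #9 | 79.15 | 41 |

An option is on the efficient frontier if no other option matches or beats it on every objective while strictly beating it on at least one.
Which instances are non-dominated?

#1: dominated by #2 (price 27.89≤86.90, memory 184≥36).
#2: not dominated (best memory).
#3: dominated by #4 (price 11.29≤17.74, memory 176≥101).
#4: not dominated.
#5: dominated by #2 (price 27.89≤40.01, memory 184≥172).
#6: dominated by #2 (price 27.89≤40.35, memory 184≥11).
#7: not dominated (best price).
#8: dominated by #2 (price 27.89≤101.21, memory 184≥90).
#9: dominated by #2 (price 27.89≤79.15, memory 184≥41).

#2, #4, #7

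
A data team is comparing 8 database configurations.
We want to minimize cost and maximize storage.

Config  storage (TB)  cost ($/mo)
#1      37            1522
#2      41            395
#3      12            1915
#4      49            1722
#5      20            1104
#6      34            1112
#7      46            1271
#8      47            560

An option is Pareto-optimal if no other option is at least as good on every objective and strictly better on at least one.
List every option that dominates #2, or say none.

none

#1: worse on storage (37 vs 41).
#3: worse on storage (12 vs 41).
#4: worse on cost (1722 vs 395).
#5: worse on storage (20 vs 41).
#6: worse on storage (34 vs 41).
#7: worse on cost (1271 vs 395).
#8: worse on cost (560 vs 395).
No option dominates #2.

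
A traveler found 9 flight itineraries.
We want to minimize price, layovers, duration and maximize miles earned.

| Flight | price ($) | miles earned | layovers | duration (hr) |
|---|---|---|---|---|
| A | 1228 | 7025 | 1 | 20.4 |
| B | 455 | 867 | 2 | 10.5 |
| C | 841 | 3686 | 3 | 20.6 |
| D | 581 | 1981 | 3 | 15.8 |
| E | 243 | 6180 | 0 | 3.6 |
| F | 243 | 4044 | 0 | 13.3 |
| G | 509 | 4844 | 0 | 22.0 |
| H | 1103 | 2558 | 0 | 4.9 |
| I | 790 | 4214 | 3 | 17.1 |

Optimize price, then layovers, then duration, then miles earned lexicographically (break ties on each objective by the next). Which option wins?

First minimize price: best is 243, kept {E, F}.
Then minimize layovers: best is 0, kept {E, F}.
Then minimize duration: best is 3.6, kept {E}.

E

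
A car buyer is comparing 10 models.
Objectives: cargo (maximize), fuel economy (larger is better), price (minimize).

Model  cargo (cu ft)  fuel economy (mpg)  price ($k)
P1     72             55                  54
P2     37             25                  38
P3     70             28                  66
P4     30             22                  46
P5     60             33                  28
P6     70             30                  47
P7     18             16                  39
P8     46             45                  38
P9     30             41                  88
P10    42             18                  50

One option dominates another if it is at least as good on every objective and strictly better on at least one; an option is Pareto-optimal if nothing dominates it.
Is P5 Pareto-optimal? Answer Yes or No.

Yes

P1: worse on price (54 vs 28).
P2: worse on cargo (37 vs 60).
P3: worse on fuel economy (28 vs 33).
P4: worse on cargo (30 vs 60).
P6: worse on fuel economy (30 vs 33).
P7: worse on cargo (18 vs 60).
P8: worse on cargo (46 vs 60).
P9: worse on cargo (30 vs 60).
P10: worse on cargo (42 vs 60).
No option is at least as good as P5 on every objective and strictly better on one.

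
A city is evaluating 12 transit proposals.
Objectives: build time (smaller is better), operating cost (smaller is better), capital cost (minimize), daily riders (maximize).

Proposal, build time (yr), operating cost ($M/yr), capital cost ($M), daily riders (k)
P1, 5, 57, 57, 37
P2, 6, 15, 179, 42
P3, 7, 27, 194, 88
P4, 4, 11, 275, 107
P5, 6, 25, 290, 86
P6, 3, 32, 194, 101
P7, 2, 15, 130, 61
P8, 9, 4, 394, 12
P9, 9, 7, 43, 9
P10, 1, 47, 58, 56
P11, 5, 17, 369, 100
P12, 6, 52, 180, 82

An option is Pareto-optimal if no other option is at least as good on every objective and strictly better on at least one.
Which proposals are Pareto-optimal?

P1, P3, P4, P6, P7, P8, P9, P10, P12

P1: not dominated.
P2: dominated by P7 (build time 2≤6, operating cost 15≤15, capital cost 130≤179, daily riders 61≥42).
P3: not dominated.
P4: not dominated (best daily riders).
P5: dominated by P4 (build time 4≤6, operating cost 11≤25, capital cost 275≤290, daily riders 107≥86).
P6: not dominated.
P7: not dominated.
P8: not dominated (best operating cost).
P9: not dominated (best capital cost).
P10: not dominated (best build time).
P11: dominated by P4 (build time 4≤5, operating cost 11≤17, capital cost 275≤369, daily riders 107≥100).
P12: not dominated.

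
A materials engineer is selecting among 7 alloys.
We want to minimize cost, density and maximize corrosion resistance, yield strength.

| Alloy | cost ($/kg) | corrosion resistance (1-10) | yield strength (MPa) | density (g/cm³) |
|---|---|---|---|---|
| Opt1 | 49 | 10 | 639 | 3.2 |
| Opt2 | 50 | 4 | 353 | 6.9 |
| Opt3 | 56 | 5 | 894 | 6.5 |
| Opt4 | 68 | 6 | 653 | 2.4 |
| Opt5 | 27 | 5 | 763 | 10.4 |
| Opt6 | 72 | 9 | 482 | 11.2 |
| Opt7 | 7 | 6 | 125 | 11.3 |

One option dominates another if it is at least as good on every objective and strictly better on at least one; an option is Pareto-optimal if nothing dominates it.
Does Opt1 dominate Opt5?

Opt1 vs Opt5: Opt1 is worse on cost (49 vs 27), so it does not dominate Opt5.

No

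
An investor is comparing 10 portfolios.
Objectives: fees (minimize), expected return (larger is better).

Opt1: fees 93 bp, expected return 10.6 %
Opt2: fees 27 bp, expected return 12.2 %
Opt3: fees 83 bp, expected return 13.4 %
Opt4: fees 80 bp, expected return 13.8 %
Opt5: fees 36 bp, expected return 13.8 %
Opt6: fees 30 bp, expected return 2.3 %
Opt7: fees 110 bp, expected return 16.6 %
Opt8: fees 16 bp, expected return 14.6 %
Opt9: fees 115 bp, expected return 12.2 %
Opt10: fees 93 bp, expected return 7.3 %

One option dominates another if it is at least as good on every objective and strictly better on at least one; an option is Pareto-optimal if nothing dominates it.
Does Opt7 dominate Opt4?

No

Opt7 vs Opt4: Opt7 is worse on fees (110 vs 80), so it does not dominate Opt4.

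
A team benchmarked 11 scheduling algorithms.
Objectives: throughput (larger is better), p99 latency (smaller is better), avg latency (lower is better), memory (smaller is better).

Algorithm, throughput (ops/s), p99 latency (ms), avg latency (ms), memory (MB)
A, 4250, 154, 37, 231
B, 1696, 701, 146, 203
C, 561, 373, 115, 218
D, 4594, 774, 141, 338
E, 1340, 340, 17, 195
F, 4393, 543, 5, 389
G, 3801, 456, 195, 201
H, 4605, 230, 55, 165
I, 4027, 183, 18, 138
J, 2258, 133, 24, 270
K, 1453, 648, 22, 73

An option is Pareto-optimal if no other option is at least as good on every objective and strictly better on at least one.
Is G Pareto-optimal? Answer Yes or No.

No

H vs G: throughput 4605≥3801, p99 latency 230≤456, avg latency 55≤195, memory 165≤201 — H is at least as good on every objective and strictly better on at least one, so H dominates G.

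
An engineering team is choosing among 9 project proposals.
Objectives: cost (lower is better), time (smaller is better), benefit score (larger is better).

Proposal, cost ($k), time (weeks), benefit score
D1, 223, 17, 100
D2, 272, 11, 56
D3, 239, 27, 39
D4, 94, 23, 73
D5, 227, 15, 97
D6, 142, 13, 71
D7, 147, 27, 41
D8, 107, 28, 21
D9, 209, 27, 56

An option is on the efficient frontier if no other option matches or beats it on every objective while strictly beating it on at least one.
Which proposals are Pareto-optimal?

D1: not dominated (best benefit score).
D2: not dominated (best time).
D3: dominated by D1 (cost 223≤239, time 17≤27, benefit score 100≥39).
D4: not dominated (best cost).
D5: not dominated.
D6: not dominated.
D7: dominated by D4 (cost 94≤147, time 23≤27, benefit score 73≥41).
D8: dominated by D4 (cost 94≤107, time 23≤28, benefit score 73≥21).
D9: dominated by D4 (cost 94≤209, time 23≤27, benefit score 73≥56).

D1, D2, D4, D5, D6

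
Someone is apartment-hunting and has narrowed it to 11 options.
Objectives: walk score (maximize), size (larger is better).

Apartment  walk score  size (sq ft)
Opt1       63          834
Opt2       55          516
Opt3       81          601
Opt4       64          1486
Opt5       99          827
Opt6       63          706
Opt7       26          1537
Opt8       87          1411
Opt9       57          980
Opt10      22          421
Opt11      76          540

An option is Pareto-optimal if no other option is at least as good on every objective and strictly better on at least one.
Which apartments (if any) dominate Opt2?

Opt1: walk score 63≥55, size 834≥516 — dominates Opt2.
Opt3: walk score 81≥55, size 601≥516 — dominates Opt2.
Opt4: walk score 64≥55, size 1486≥516 — dominates Opt2.
Opt5: walk score 99≥55, size 827≥516 — dominates Opt2.
Opt6: walk score 63≥55, size 706≥516 — dominates Opt2.
Opt8: walk score 87≥55, size 1411≥516 — dominates Opt2.
Opt9: walk score 57≥55, size 980≥516 — dominates Opt2.
Opt11: walk score 76≥55, size 540≥516 — dominates Opt2.
Others (Opt7, Opt10) are each worse than Opt2 on at least one objective.

Opt1, Opt3, Opt4, Opt5, Opt6, Opt8, Opt9, Opt11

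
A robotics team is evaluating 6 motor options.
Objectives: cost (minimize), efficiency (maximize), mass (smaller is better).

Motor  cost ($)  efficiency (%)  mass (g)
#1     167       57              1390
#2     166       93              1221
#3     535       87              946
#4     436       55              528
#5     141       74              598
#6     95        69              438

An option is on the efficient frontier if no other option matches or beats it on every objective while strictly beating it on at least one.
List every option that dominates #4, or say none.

#6

#6: cost 95≤436, efficiency 69≥55, mass 438≤528 — dominates #4.
Others (#1, #2, #3, #5) are each worse than #4 on at least one objective.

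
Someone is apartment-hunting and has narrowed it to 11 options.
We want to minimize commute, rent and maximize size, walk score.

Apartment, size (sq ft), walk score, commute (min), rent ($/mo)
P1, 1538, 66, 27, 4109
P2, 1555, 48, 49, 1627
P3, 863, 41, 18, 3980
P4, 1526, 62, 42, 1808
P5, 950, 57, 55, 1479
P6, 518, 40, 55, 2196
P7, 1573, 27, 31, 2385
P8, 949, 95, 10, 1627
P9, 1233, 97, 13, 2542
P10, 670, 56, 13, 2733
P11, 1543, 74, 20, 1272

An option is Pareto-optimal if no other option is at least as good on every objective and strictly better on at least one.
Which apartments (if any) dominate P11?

P1: worse on size (1538 vs 1543).
P2: worse on walk score (48 vs 74).
P3: worse on size (863 vs 1543).
P4: worse on size (1526 vs 1543).
P5: worse on size (950 vs 1543).
P6: worse on size (518 vs 1543).
P7: worse on walk score (27 vs 74).
P8: worse on size (949 vs 1543).
P9: worse on size (1233 vs 1543).
P10: worse on size (670 vs 1543).
No option dominates P11.

none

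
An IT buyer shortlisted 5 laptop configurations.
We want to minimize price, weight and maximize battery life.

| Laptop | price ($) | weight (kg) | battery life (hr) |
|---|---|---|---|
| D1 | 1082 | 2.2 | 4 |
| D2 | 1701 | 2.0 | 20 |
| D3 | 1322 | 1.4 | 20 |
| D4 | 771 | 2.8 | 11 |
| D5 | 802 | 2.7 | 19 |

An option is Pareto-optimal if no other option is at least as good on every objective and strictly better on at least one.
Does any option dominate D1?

No

D2: worse on price (1701 vs 1082).
D3: worse on price (1322 vs 1082).
D4: worse on weight (2.8 vs 2.2).
D5: worse on weight (2.7 vs 2.2).
No option is at least as good as D1 on every objective and strictly better on one.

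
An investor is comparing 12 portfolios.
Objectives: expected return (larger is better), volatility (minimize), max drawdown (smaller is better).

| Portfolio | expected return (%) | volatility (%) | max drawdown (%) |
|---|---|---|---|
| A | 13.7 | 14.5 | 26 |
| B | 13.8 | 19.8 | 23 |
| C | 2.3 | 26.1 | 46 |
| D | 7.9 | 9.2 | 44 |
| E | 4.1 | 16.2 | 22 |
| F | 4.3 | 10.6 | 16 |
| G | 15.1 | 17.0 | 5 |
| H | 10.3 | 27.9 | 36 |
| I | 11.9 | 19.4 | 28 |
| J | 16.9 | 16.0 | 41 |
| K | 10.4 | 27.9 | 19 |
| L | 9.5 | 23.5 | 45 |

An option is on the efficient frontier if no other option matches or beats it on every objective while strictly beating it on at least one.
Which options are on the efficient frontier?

A: not dominated.
B: dominated by G (expected return 15.1≥13.8, volatility 17.0≤19.8, max drawdown 5≤23).
C: dominated by A (expected return 13.7≥2.3, volatility 14.5≤26.1, max drawdown 26≤46).
D: not dominated (best volatility).
E: dominated by F (expected return 4.3≥4.1, volatility 10.6≤16.2, max drawdown 16≤22).
F: not dominated.
G: not dominated (best max drawdown).
H: dominated by A (expected return 13.7≥10.3, volatility 14.5≤27.9, max drawdown 26≤36).
I: dominated by A (expected return 13.7≥11.9, volatility 14.5≤19.4, max drawdown 26≤28).
J: not dominated (best expected return).
K: dominated by G (expected return 15.1≥10.4, volatility 17.0≤27.9, max drawdown 5≤19).
L: dominated by A (expected return 13.7≥9.5, volatility 14.5≤23.5, max drawdown 26≤45).

A, D, F, G, J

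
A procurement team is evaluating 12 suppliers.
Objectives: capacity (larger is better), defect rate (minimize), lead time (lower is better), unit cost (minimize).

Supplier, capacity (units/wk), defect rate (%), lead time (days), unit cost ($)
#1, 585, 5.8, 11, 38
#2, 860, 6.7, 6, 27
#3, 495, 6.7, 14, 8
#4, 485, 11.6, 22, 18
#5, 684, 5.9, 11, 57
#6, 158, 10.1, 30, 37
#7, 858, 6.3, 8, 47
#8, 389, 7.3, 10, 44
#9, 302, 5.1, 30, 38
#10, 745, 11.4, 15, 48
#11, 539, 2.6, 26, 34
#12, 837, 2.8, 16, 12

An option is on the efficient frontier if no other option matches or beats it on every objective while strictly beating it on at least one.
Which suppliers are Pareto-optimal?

#1: not dominated.
#2: not dominated (best capacity).
#3: not dominated (best unit cost).
#4: dominated by #3 (capacity 495≥485, defect rate 6.7≤11.6, lead time 14≤22, unit cost 8≤18).
#5: not dominated.
#6: dominated by #2 (capacity 860≥158, defect rate 6.7≤10.1, lead time 6≤30, unit cost 27≤37).
#7: not dominated.
#8: dominated by #2 (capacity 860≥389, defect rate 6.7≤7.3, lead time 6≤10, unit cost 27≤44).
#9: dominated by #11 (capacity 539≥302, defect rate 2.6≤5.1, lead time 26≤30, unit cost 34≤38).
#10: dominated by #2 (capacity 860≥745, defect rate 6.7≤11.4, lead time 6≤15, unit cost 27≤48).
#11: not dominated (best defect rate).
#12: not dominated.

#1, #2, #3, #5, #7, #11, #12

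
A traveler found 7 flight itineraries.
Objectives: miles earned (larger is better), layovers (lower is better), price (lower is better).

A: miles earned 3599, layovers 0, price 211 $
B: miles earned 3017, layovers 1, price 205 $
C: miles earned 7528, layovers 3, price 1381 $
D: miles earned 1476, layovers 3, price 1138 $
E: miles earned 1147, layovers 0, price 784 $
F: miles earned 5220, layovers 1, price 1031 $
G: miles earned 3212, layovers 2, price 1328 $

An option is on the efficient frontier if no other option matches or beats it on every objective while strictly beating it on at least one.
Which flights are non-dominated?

A: not dominated.
B: not dominated (best price).
C: not dominated (best miles earned).
D: dominated by A (miles earned 3599≥1476, layovers 0≤3, price 211≤1138).
E: dominated by A (miles earned 3599≥1147, layovers 0≤0, price 211≤784).
F: not dominated.
G: dominated by A (miles earned 3599≥3212, layovers 0≤2, price 211≤1328).

A, B, C, F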